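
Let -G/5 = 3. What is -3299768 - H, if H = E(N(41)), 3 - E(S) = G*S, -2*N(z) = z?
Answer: -6598927/2 ≈ -3.2995e+6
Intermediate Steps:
G = -15 (G = -5*3 = -15)
N(z) = -z/2
E(S) = 3 + 15*S (E(S) = 3 - (-15)*S = 3 + 15*S)
H = -609/2 (H = 3 + 15*(-½*41) = 3 + 15*(-41/2) = 3 - 615/2 = -609/2 ≈ -304.50)
-3299768 - H = -3299768 - 1*(-609/2) = -3299768 + 609/2 = -6598927/2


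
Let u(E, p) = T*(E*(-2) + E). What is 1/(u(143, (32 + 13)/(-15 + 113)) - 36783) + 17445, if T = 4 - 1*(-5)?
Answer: 664131149/38070 ≈ 17445.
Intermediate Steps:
T = 9 (T = 4 + 5 = 9)
u(E, p) = -9*E (u(E, p) = 9*(E*(-2) + E) = 9*(-2*E + E) = 9*(-E) = -9*E)
1/(u(143, (32 + 13)/(-15 + 113)) - 36783) + 17445 = 1/(-9*143 - 36783) + 17445 = 1/(-1287 - 36783) + 17445 = 1/(-38070) + 17445 = -1/38070 + 17445 = 664131149/38070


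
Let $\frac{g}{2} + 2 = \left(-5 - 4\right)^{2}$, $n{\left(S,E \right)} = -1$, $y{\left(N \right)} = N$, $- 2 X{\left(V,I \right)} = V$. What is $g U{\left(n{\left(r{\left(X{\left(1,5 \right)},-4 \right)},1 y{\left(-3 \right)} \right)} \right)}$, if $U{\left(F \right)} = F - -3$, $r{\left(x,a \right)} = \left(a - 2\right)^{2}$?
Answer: $316$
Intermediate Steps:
$X{\left(V,I \right)} = - \frac{V}{2}$
$r{\left(x,a \right)} = \left(-2 + a\right)^{2}$
$U{\left(F \right)} = 3 + F$ ($U{\left(F \right)} = F + 3 = 3 + F$)
$g = 158$ ($g = -4 + 2 \left(-5 - 4\right)^{2} = -4 + 2 \left(-9\right)^{2} = -4 + 2 \cdot 81 = -4 + 162 = 158$)
$g U{\left(n{\left(r{\left(X{\left(1,5 \right)},-4 \right)},1 y{\left(-3 \right)} \right)} \right)} = 158 \left(3 - 1\right) = 158 \cdot 2 = 316$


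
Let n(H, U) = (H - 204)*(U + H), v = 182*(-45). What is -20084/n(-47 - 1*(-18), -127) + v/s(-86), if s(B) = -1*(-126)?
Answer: -595676/9087 ≈ -65.552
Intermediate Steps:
v = -8190
s(B) = 126
n(H, U) = (-204 + H)*(H + U)
-20084/n(-47 - 1*(-18), -127) + v/s(-86) = -20084/((-47 - 1*(-18))² - 204*(-47 - 1*(-18)) - 204*(-127) + (-47 - 1*(-18))*(-127)) - 8190/126 = -20084/((-47 + 18)² - 204*(-47 + 18) + 25908 + (-47 + 18)*(-127)) - 8190*1/126 = -20084/((-29)² - 204*(-29) + 25908 - 29*(-127)) - 65 = -20084/(841 + 5916 + 25908 + 3683) - 65 = -20084/36348 - 65 = -20084*1/36348 - 65 = -5021/9087 - 65 = -595676/9087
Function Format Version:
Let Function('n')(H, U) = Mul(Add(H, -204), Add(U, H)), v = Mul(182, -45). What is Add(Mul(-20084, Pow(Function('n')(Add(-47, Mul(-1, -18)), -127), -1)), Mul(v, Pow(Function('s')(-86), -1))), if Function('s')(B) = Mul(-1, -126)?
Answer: Rational(-595676, 9087) ≈ -65.552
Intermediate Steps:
v = -8190
Function('s')(B) = 126
Function('n')(H, U) = Mul(Add(-204, H), Add(H, U))
Add(Mul(-20084, Pow(Function('n')(Add(-47, Mul(-1, -18)), -127), -1)), Mul(v, Pow(Function('s')(-86), -1))) = Add(Mul(-20084, Pow(Add(Pow(Add(-47, Mul(-1, -18)), 2), Mul(-204, Add(-47, Mul(-1, -18))), Mul(-204, -127), Mul(Add(-47, Mul(-1, -18)), -127)), -1)), Mul(-8190, Pow(126, -1))) = Add(Mul(-20084, Pow(Add(Pow(Add(-47, 18), 2), Mul(-204, Add(-47, 18)), 25908, Mul(Add(-47, 18), -127)), -1)), Mul(-8190, Rational(1, 126))) = Add(Mul(-20084, Pow(Add(Pow(-29, 2), Mul(-204, -29), 25908, Mul(-29, -127)), -1)), -65) = Add(Mul(-20084, Pow(Add(841, 5916, 25908, 3683), -1)), -65) = Add(Mul(-20084, Pow(36348, -1)), -65) = Add(Mul(-20084, Rational(1, 36348)), -65) = Add(Rational(-5021, 9087), -65) = Rational(-595676, 9087)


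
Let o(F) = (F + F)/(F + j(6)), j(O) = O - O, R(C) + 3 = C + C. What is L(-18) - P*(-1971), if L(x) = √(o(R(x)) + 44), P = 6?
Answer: 11826 + √46 ≈ 11833.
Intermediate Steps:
R(C) = -3 + 2*C (R(C) = -3 + (C + C) = -3 + 2*C)
j(O) = 0
o(F) = 2 (o(F) = (F + F)/(F + 0) = (2*F)/F = 2)
L(x) = √46 (L(x) = √(2 + 44) = √46)
L(-18) - P*(-1971) = √46 - 6*(-1971) = √46 - 1*(-11826) = √46 + 11826 = 11826 + √46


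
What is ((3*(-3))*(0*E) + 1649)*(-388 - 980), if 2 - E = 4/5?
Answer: -2255832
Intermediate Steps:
E = 6/5 (E = 2 - 4/5 = 2 - 1*⅘ = 2 - ⅘ = 6/5 ≈ 1.2000)
((3*(-3))*(0*E) + 1649)*(-388 - 980) = ((3*(-3))*(0*(6/5)) + 1649)*(-388 - 980) = (-9*0 + 1649)*(-1368) = (0 + 1649)*(-1368) = 1649*(-1368) = -2255832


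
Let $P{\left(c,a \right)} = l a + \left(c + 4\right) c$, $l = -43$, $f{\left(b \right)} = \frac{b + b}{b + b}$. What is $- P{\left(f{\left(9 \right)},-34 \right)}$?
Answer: $-1467$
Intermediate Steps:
$f{\left(b \right)} = 1$ ($f{\left(b \right)} = \frac{2 b}{2 b} = 2 b \frac{1}{2 b} = 1$)
$P{\left(c,a \right)} = - 43 a + c \left(4 + c\right)$ ($P{\left(c,a \right)} = - 43 a + \left(c + 4\right) c = - 43 a + \left(4 + c\right) c = - 43 a + c \left(4 + c\right)$)
$- P{\left(f{\left(9 \right)},-34 \right)} = - (1^{2} - -1462 + 4 \cdot 1) = - (1 + 1462 + 4) = \left(-1\right) 1467 = -1467$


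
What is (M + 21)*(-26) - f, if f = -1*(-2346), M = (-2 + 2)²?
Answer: -2892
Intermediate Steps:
M = 0 (M = 0² = 0)
f = 2346
(M + 21)*(-26) - f = (0 + 21)*(-26) - 1*2346 = 21*(-26) - 2346 = -546 - 2346 = -2892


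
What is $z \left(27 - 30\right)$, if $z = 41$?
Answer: $-123$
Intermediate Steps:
$z \left(27 - 30\right) = 41 \left(27 - 30\right) = 41 \left(-3\right) = -123$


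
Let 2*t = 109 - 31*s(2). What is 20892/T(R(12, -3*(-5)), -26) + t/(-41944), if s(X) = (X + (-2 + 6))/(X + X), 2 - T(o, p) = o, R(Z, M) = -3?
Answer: 3505175567/838880 ≈ 4178.4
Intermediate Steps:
T(o, p) = 2 - o
s(X) = (4 + X)/(2*X) (s(X) = (X + 4)/((2*X)) = (4 + X)*(1/(2*X)) = (4 + X)/(2*X))
t = 125/4 (t = (109 - 31*(4 + 2)/(2*2))/2 = (109 - 31*6/(2*2))/2 = (109 - 31*3/2)/2 = (109 - 93/2)/2 = (½)*(125/2) = 125/4 ≈ 31.250)
20892/T(R(12, -3*(-5)), -26) + t/(-41944) = 20892/(2 - 1*(-3)) + (125/4)/(-41944) = 20892/(2 + 3) + (125/4)*(-1/41944) = 20892/5 - 125/167776 = 3505175567/838880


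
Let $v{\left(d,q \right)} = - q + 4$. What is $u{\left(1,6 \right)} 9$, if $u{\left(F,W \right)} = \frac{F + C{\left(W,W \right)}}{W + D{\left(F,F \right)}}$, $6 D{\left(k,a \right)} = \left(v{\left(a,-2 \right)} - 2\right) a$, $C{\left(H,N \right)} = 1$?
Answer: $\frac{27}{10} \approx 2.7$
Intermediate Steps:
$v{\left(d,q \right)} = 4 - q$
$D{\left(k,a \right)} = \frac{2 a}{3}$ ($D{\left(k,a \right)} = \frac{\left(\left(4 - -2\right) - 2\right) a}{6} = \frac{\left(\left(4 + 2\right) - 2\right) a}{6} = \frac{\left(6 - 2\right) a}{6} = \frac{4 a}{6} = \frac{2 a}{3}$)
$u{\left(F,W \right)} = \frac{1 + F}{W + \frac{2 F}{3}}$ ($u{\left(F,W \right)} = \frac{F + 1}{W + \frac{2 F}{3}} = \frac{1 + F}{W + \frac{2 F}{3}}$)
$u{\left(1,6 \right)} 9 = \frac{3 \left(1 + 1\right)}{2 \cdot 1 + 3 \cdot 6} \cdot 9 = 3 \frac{1}{2 + 18} \cdot 2 \cdot 9 = 3 \cdot \frac{1}{20} \cdot 2 \cdot 9 = \frac{3}{10} \cdot 9 = \frac{27}{10}$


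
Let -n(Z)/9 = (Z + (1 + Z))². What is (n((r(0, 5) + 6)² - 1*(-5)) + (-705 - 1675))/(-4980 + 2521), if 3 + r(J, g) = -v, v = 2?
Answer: 3901/2459 ≈ 1.5864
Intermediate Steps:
r(J, g) = -5 (r(J, g) = -3 - 1*2 = -3 - 2 = -5)
n(Z) = -9*(1 + 2*Z)² (n(Z) = -9*(Z + (1 + Z))² = -9*(1 + 2*Z)²)
(n((r(0, 5) + 6)² - 1*(-5)) + (-705 - 1675))/(-4980 + 2521) = (-9*(1 + 2*((-5 + 6)² - 1*(-5)))² + (-705 - 1675))/(-4980 + 2521) = (-9*(1 + 2*(1² + 5))² - 2380)/(-2459) = (-9*(1 + 2*(1 + 5))² - 2380)*(-1/2459) = (-9*(1 + 2*6)² - 2380)*(-1/2459) = (-9*(1 + 12)² - 2380)*(-1/2459) = (-9*13² - 2380)*(-1/2459) = (-9*169 - 2380)*(-1/2459) = (-1521 - 2380)*(-1/2459) = -3901*(-1/2459) = 3901/2459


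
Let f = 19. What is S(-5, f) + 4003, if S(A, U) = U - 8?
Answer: 4014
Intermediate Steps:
S(A, U) = -8 + U
S(-5, f) + 4003 = (-8 + 19) + 4003 = 11 + 4003 = 4014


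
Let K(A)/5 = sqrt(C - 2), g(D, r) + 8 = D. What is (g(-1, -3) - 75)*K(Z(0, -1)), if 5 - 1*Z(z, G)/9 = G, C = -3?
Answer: -420*I*sqrt(5) ≈ -939.15*I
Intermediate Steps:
g(D, r) = -8 + D
Z(z, G) = 45 - 9*G
K(A) = 5*I*sqrt(5) (K(A) = 5*sqrt(-3 - 2) = 5*sqrt(-5) = 5*(I*sqrt(5)) = 5*I*sqrt(5))
(g(-1, -3) - 75)*K(Z(0, -1)) = ((-8 - 1) - 75)*(5*I*sqrt(5)) = (-9 - 75)*(5*I*sqrt(5)) = -420*I*sqrt(5)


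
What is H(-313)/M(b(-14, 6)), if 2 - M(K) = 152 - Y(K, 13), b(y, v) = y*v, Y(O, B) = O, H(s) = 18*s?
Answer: 313/13 ≈ 24.077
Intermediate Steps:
b(y, v) = v*y
M(K) = -150 + K (M(K) = 2 - (152 - K) = 2 + (-152 + K) = -150 + K)
H(-313)/M(b(-14, 6)) = (18*(-313))/(-150 + 6*(-14)) = -5634/(-150 - 84) = -5634/(-234) = -5634*(-1/234) = 313/13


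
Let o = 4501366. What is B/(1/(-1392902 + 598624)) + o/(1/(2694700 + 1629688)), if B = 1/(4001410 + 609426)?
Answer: 44876467070789698205/2305418 ≈ 1.9466e+13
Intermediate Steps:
B = 1/4610836 ≈ 2.1688e-7
B/(1/(-1392902 + 598624)) + o/(1/(2694700 + 1629688)) = 1/(4610836*(1/(-1392902 + 598624))) + 4501366/(1/(2694700 + 1629688)) = 1/(4610836*(1/(-794278))) + 4501366/(1/4324388) = 1/(4610836*(-1/794278)) + 4501366/(1/4324388) = (1/4610836)*(-794278) + 4501366*4324388 = -397139/2305418 + 19465653114008 = 44876467070789698205/2305418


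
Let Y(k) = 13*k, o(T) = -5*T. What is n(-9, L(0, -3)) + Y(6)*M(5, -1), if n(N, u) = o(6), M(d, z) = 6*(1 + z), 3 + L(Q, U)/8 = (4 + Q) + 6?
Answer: -30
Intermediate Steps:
L(Q, U) = 56 + 8*Q (L(Q, U) = -24 + 8*((4 + Q) + 6) = -24 + 8*(10 + Q) = -24 + (80 + 8*Q) = 56 + 8*Q)
M(d, z) = 6 + 6*z
n(N, u) = -30 (n(N, u) = -5*6 = -30)
n(-9, L(0, -3)) + Y(6)*M(5, -1) = -30 + (13*6)*(6 + 6*(-1)) = -30 + 78*(6 - 6) = -30 + 78*0 = -30 + 0 = -30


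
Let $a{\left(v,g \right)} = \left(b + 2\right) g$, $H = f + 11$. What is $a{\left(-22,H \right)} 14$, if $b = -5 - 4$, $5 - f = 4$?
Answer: $-1176$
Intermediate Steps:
$f = 1$ ($f = 5 - 4 = 1$)
$b = -9$
$H = 12$ ($H = 1 + 11 = 12$)
$a{\left(v,g \right)} = - 7 g$ ($a{\left(v,g \right)} = \left(-9 + 2\right) g = - 7 g$)
$a{\left(-22,H \right)} 14 = \left(-7\right) 12 \cdot 14 = \left(-84\right) 14 = -1176$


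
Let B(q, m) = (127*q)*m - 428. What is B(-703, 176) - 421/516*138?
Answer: -1351403707/86 ≈ -1.5714e+7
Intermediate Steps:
B(q, m) = -428 + 127*m*q (B(q, m) = 127*m*q - 428 = -428 + 127*m*q)
B(-703, 176) - 421/516*138 = (-428 + 127*176*(-703)) - 421/516*138 = (-428 - 15713456) - 421*1/516*138 = -15713884 - 421/516*138 = -15713884 - 9683/86 = -1351403707/86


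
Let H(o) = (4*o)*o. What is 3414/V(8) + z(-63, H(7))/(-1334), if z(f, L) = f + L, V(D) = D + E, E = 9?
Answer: 4552015/22678 ≈ 200.72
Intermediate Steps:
V(D) = 9 + D (V(D) = D + 9 = 9 + D)
H(o) = 4*o²
z(f, L) = L + f
3414/V(8) + z(-63, H(7))/(-1334) = 3414/(9 + 8) + (4*7² - 63)/(-1334) = 3414/17 + (4*49 - 63)*(-1/1334) = 3414*(1/17) + (196 - 63)*(-1/1334) = 3414/17 + 133*(-1/1334) = 3414/17 - 133/1334 = 4552015/22678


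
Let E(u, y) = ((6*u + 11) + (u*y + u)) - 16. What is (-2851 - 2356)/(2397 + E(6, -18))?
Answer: -5207/2326 ≈ -2.2386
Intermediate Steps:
E(u, y) = -5 + 7*u + u*y (E(u, y) = ((11 + 6*u) + (u + u*y)) - 16 = (11 + 7*u + u*y) - 16 = -5 + 7*u + u*y)
(-2851 - 2356)/(2397 + E(6, -18)) = (-2851 - 2356)/(2397 + (-5 + 7*6 + 6*(-18))) = -5207/(2397 + (-5 + 42 - 108)) = -5207/(2397 - 71) = -5207/2326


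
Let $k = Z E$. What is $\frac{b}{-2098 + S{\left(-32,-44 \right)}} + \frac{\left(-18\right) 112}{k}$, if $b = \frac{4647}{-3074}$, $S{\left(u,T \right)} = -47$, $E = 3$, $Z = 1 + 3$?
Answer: $- \frac{369247331}{2197910} \approx -168.0$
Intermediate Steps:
$Z = 4$
$k = 12$ ($k = 4 \cdot 3 = 12$)
$b = - \frac{4647}{3074}$ ($b = 4647 \left(- \frac{1}{3074}\right) = - \frac{4647}{3074} \approx -1.5117$)
$\frac{b}{-2098 + S{\left(-32,-44 \right)}} + \frac{\left(-18\right) 112}{k} = - \frac{4647}{3074 \left(-2098 - 47\right)} + \frac{\left(-18\right) 112}{12} = - \frac{4647}{3074 \left(-2145\right)} - 168 = \left(- \frac{4647}{3074}\right) \left(- \frac{1}{2145}\right) - 168 = \frac{1549}{2197910} - 168 = - \frac{369247331}{2197910}$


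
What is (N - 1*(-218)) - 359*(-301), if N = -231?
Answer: 108046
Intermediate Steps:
(N - 1*(-218)) - 359*(-301) = (-231 - 1*(-218)) - 359*(-301) = (-231 + 218) + 108059 = -13 + 108059 = 108046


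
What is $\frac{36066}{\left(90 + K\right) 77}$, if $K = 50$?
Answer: $\frac{18033}{5390} \approx 3.3456$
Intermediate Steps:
$\frac{36066}{\left(90 + K\right) 77} = \frac{36066}{\left(90 + 50\right) 77} = \frac{36066}{140 \cdot 77} = \frac{36066}{10780} = 36066 \cdot \frac{1}{10780} = \frac{18033}{5390}$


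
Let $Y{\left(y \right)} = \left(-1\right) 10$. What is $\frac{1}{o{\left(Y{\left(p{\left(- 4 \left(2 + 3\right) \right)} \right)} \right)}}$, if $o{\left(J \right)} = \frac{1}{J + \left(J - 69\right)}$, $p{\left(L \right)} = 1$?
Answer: $-89$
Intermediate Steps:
$Y{\left(y \right)} = -10$
$o{\left(J \right)} = \frac{1}{-69 + 2 J}$ ($o{\left(J \right)} = \frac{1}{J + \left(-69 + J\right)} = \frac{1}{-69 + 2 J}$)
$\frac{1}{o{\left(Y{\left(p{\left(- 4 \left(2 + 3\right) \right)} \right)} \right)}} = \frac{1}{\frac{1}{-69 + 2 \left(-10\right)}} = \frac{1}{\frac{1}{-69 - 20}} = \frac{1}{\frac{1}{-89}} = \frac{1}{- \frac{1}{89}} = -89$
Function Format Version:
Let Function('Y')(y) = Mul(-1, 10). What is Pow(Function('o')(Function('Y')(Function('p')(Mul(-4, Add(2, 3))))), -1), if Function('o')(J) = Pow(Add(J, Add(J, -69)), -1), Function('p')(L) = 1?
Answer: -89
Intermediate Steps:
Function('Y')(y) = -10
Function('o')(J) = Pow(Add(-69, Mul(2, J)), -1) (Function('o')(J) = Pow(Add(J, Add(-69, J)), -1) = Pow(Add(-69, Mul(2, J)), -1))
Pow(Function('o')(Function('Y')(Function('p')(Mul(-4, Add(2, 3))))), -1) = Pow(Pow(Add(-69, Mul(2, -10)), -1), -1) = Pow(Pow(Add(-69, -20), -1), -1) = Pow(Pow(-89, -1), -1) = Pow(Rational(-1, 89), -1) = -89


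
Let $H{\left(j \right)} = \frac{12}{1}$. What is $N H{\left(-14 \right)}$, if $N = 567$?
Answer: $6804$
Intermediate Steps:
$H{\left(j \right)} = 12$ ($H{\left(j \right)} = 12 \cdot 1 = 12$)
$N H{\left(-14 \right)} = 567 \cdot 12 = 6804$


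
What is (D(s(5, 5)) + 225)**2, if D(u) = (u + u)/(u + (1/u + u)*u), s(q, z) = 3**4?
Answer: 2234537656569/44129449 ≈ 50636.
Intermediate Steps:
s(q, z) = 81
D(u) = 2*u/(u + u*(u + 1/u)) (D(u) = (2*u)/(u + (u + 1/u)*u) = (2*u)/(u + u*(u + 1/u)) = 2*u/(u + u*(u + 1/u)))
(D(s(5, 5)) + 225)**2 = (2*81/(1 + 81 + 81**2) + 225)**2 = (2*81/(1 + 81 + 6561) + 225)**2 = (2*81/6643 + 225)**2 = (2*81*(1/6643) + 225)**2 = (162/6643 + 225)**2 = (1494837/6643)**2 = 2234537656569/44129449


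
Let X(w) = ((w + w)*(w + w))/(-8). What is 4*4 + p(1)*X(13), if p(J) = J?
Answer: -137/2 ≈ -68.500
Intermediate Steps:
X(w) = -w²/2 (X(w) = ((2*w)*(2*w))*(-⅛) = (4*w²)*(-⅛) = -w²/2)
4*4 + p(1)*X(13) = 4*4 + 1*(-½*13²) = 16 + 1*(-½*169) = 16 + 1*(-169/2) = 16 - 169/2 = -137/2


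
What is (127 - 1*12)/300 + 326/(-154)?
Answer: -8009/4620 ≈ -1.7335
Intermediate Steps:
(127 - 1*12)/300 + 326/(-154) = (127 - 12)*(1/300) + 326*(-1/154) = 115*(1/300) - 163/77 = 23/60 - 163/77 = -8009/4620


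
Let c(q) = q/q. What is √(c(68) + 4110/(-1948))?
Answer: I*√1052894/974 ≈ 1.0535*I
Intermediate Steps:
c(q) = 1
√(c(68) + 4110/(-1948)) = √(1 + 4110/(-1948)) = √(1 + 4110*(-1/1948)) = √(1 - 2055/974) = √(-1081/974) = I*√1052894/974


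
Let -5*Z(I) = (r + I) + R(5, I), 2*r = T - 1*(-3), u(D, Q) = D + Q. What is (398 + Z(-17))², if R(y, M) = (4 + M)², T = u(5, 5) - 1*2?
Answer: 537289/4 ≈ 1.3432e+5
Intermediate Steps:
T = 8 (T = (5 + 5) - 1*2 = 10 - 2 = 8)
r = 11/2 (r = (8 - 1*(-3))/2 = (8 + 3)/2 = (½)*11 = 11/2 ≈ 5.5000)
Z(I) = -11/10 - I/5 - (4 + I)²/5 (Z(I) = -((11/2 + I) + (4 + I)²)/5 = -(11/2 + I + (4 + I)²)/5 = -11/10 - I/5 - (4 + I)²/5)
(398 + Z(-17))² = (398 + (-43/10 - 9/5*(-17) - ⅕*(-17)²))² = (398 + (-43/10 + 153/5 - ⅕*289))² = (398 + (-43/10 + 153/5 - 289/5))² = (398 - 63/2)² = (733/2)² = 537289/4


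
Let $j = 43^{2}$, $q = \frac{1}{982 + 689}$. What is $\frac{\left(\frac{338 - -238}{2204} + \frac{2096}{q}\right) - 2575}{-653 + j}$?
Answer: $\frac{1928412535}{658996} \approx 2926.3$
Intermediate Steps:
$q = \frac{1}{1671} \approx 0.00059844$
$j = 1849$
$\frac{\left(\frac{338 - -238}{2204} + \frac{2096}{q}\right) - 2575}{-653 + j} = \frac{\left(\frac{338 - -238}{2204} + 2096 \frac{1}{\frac{1}{1671}}\right) - 2575}{-653 + 1849} = \frac{\left(\left(338 + 238\right) \frac{1}{2204} + 2096 \cdot 1671\right) - 2575}{1196} = \left(\left(576 \cdot \frac{1}{2204} + 3502416\right) - 2575\right) \frac{1}{1196} = \left(\left(\frac{144}{551} + 3502416\right) - 2575\right) \frac{1}{1196} = \left(\frac{1929831360}{551} - 2575\right) \frac{1}{1196} = \frac{1928412535}{551} \cdot \frac{1}{1196} = \frac{1928412535}{658996}$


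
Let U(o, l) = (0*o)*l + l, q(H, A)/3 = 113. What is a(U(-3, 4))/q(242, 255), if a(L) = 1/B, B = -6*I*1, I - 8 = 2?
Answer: -1/20340 ≈ -4.9164e-5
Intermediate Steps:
I = 10 (I = 8 + 2 = 10)
q(H, A) = 339 (q(H, A) = 3*113 = 339)
U(o, l) = l (U(o, l) = 0*l + l = 0 + l = l)
B = -60 (B = -6*10*1 = -60*1 = -60)
a(L) = -1/60 (a(L) = 1/(-60) = -1/60)
a(U(-3, 4))/q(242, 255) = -1/60/339 = -1/60*1/339 = -1/20340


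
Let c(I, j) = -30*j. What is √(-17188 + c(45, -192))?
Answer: 2*I*√2857 ≈ 106.9*I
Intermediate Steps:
√(-17188 + c(45, -192)) = √(-17188 - 30*(-192)) = √(-17188 + 5760) = √(-11428) = 2*I*√2857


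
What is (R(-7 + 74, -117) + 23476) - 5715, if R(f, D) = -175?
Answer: 17586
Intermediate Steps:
(R(-7 + 74, -117) + 23476) - 5715 = (-175 + 23476) - 5715 = 23301 - 5715 = 17586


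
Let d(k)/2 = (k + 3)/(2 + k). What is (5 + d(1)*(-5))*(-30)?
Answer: 250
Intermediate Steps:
d(k) = 2*(3 + k)/(2 + k) (d(k) = 2*((k + 3)/(2 + k)) = 2*((3 + k)/(2 + k)) = 2*(3 + k)/(2 + k))
(5 + d(1)*(-5))*(-30) = (5 + (2*(3 + 1)/(2 + 1))*(-5))*(-30) = (5 + (2*4/3)*(-5))*(-30) = (5 + (2*(1/3)*4)*(-5))*(-30) = (5 + (8/3)*(-5))*(-30) = (5 - 40/3)*(-30) = -25/3*(-30) = 250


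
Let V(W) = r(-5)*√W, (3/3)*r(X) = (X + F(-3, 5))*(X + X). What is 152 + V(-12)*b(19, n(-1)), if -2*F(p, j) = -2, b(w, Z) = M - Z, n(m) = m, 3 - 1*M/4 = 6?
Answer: 152 - 880*I*√3 ≈ 152.0 - 1524.2*I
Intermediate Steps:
M = -12 (M = 12 - 4*6 = 12 - 24 = -12)
b(w, Z) = -12 - Z
F(p, j) = 1 (F(p, j) = -½*(-2) = 1)
r(X) = 2*X*(1 + X) (r(X) = (X + 1)*(X + X) = (1 + X)*(2*X) = 2*X*(1 + X))
V(W) = 40*√W (V(W) = (2*(-5)*(1 - 5))*√W = (2*(-5)*(-4))*√W = 40*√W)
152 + V(-12)*b(19, n(-1)) = 152 + (40*√(-12))*(-12 - 1*(-1)) = 152 + (40*(2*I*√3))*(-12 + 1) = 152 + (80*I*√3)*(-11) = 152 - 880*I*√3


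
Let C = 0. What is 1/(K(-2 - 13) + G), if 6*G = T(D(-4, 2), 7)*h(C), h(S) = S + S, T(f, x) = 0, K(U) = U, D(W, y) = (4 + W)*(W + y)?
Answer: -1/15 ≈ -0.066667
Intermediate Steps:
h(S) = 2*S
G = 0 (G = (0*(2*0))/6 = (0*0)/6 = (⅙)*0 = 0)
1/(K(-2 - 13) + G) = 1/((-2 - 13) + 0) = 1/(-15 + 0) = 1/(-15) = -1/15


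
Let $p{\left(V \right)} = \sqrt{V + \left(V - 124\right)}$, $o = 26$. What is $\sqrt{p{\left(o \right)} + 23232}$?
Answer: $\sqrt{23232 + 6 i \sqrt{2}} \approx 152.42 + 0.028 i$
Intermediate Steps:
$p{\left(V \right)} = \sqrt{-124 + 2 V}$ ($p{\left(V \right)} = \sqrt{V + \left(V - 124\right)} = \sqrt{V + \left(-124 + V\right)} = \sqrt{-124 + 2 V}$)
$\sqrt{p{\left(o \right)} + 23232} = \sqrt{\sqrt{-124 + 2 \cdot 26} + 23232} = \sqrt{\sqrt{-124 + 52} + 23232} = \sqrt{\sqrt{-72} + 23232} = \sqrt{6 i \sqrt{2} + 23232} = \sqrt{23232 + 6 i \sqrt{2}}$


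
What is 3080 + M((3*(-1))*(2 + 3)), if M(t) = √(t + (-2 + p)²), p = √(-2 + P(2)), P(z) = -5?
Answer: 3080 + √(-15 + (-2 + I*√7)²) ≈ 3081.2 - 4.4091*I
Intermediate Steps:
p = I*√7 (p = √(-2 - 5) = √(-7) = I*√7 ≈ 2.6458*I)
M(t) = √(t + (-2 + I*√7)²)
3080 + M((3*(-1))*(2 + 3)) = 3080 + √((3*(-1))*(2 + 3) + (2 - I*√7)²) = 3080 + √(-3*5 + (2 - I*√7)²) = 3080 + √(-15 + (2 - I*√7)²)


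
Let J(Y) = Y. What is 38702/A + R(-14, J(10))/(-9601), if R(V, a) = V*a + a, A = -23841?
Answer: -368478572/228897441 ≈ -1.6098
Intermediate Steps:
R(V, a) = a + V*a
38702/A + R(-14, J(10))/(-9601) = 38702/(-23841) + (10*(1 - 14))/(-9601) = 38702*(-1/23841) + (10*(-13))*(-1/9601) = -38702/23841 - 130*(-1/9601) = -38702/23841 + 130/9601 = -368478572/228897441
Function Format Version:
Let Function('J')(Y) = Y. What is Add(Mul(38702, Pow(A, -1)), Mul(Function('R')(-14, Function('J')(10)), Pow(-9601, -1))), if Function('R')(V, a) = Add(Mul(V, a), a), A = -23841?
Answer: Rational(-368478572, 228897441) ≈ -1.6098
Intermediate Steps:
Function('R')(V, a) = Add(a, Mul(V, a))
Add(Mul(38702, Pow(A, -1)), Mul(Function('R')(-14, Function('J')(10)), Pow(-9601, -1))) = Add(Mul(38702, Pow(-23841, -1)), Mul(Mul(10, Add(1, -14)), Pow(-9601, -1))) = Add(Mul(38702, Rational(-1, 23841)), Mul(Mul(10, -13), Rational(-1, 9601))) = Add(Rational(-38702, 23841), Mul(-130, Rational(-1, 9601))) = Add(Rational(-38702, 23841), Rational(130, 9601)) = Rational(-368478572, 228897441)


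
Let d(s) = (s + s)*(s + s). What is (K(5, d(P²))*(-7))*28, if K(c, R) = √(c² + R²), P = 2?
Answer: -196*√4121 ≈ -12582.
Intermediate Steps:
d(s) = 4*s² (d(s) = (2*s)*(2*s) = 4*s²)
K(c, R) = √(R² + c²)
(K(5, d(P²))*(-7))*28 = (√((4*(2²)²)² + 5²)*(-7))*28 = (√((4*4²)² + 25)*(-7))*28 = (√((4*16)² + 25)*(-7))*28 = (√(64² + 25)*(-7))*28 = (√(4096 + 25)*(-7))*28 = (√4121*(-7))*28 = -7*√4121*28 = -196*√4121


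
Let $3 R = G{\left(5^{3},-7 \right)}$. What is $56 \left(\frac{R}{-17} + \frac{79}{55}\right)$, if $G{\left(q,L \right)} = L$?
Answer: $\frac{247184}{2805} \approx 88.123$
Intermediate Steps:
$R = - \frac{7}{3}$ ($R = \frac{1}{3} \left(-7\right) = - \frac{7}{3} \approx -2.3333$)
$56 \left(\frac{R}{-17} + \frac{79}{55}\right) = 56 \left(- \frac{7}{3 \left(-17\right)} + \frac{79}{55}\right) = 56 \left(\left(- \frac{7}{3}\right) \left(- \frac{1}{17}\right) + 79 \cdot \frac{1}{55}\right) = 56 \left(\frac{7}{51} + \frac{79}{55}\right) = 56 \cdot \frac{4414}{2805} = \frac{247184}{2805}$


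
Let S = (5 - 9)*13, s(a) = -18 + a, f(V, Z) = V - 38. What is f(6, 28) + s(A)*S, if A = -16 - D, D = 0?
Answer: 1736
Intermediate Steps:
f(V, Z) = -38 + V
A = -16 (A = -16 - 1*0 = -16 + 0 = -16)
S = -52 (S = -4*13 = -52)
f(6, 28) + s(A)*S = (-38 + 6) + (-18 - 16)*(-52) = -32 - 34*(-52) = -32 + 1768 = 1736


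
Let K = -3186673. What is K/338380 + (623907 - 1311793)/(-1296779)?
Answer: -557091965941/62686296860 ≈ -8.8870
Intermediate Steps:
K/338380 + (623907 - 1311793)/(-1296779) = -3186673/338380 + (623907 - 1311793)/(-1296779) = -3186673*1/338380 - 687886*(-1/1296779) = -455239/48340 + 687886/1296779 = -557091965941/62686296860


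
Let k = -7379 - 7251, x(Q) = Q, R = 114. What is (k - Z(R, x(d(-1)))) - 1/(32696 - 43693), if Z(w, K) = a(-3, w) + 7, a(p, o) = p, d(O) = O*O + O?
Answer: -160930097/10997 ≈ -14634.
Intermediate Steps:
d(O) = O + O² (d(O) = O² + O = O + O²)
k = -14630
Z(w, K) = 4 (Z(w, K) = -3 + 7 = 4)
(k - Z(R, x(d(-1)))) - 1/(32696 - 43693) = (-14630 - 1*4) - 1/(32696 - 43693) = (-14630 - 4) - 1/(-10997) = -14634 - 1*(-1/10997) = -14634 + 1/10997 = -160930097/10997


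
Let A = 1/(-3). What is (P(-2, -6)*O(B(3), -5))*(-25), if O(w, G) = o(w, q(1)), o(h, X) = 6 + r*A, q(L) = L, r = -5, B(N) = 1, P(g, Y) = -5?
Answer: 2875/3 ≈ 958.33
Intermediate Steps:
A = -1/3 ≈ -0.33333
o(h, X) = 23/3 (o(h, X) = 6 - 5*(-1/3) = 6 + 5/3 = 23/3)
O(w, G) = 23/3
(P(-2, -6)*O(B(3), -5))*(-25) = -5*23/3*(-25) = -115/3*(-25) = 2875/3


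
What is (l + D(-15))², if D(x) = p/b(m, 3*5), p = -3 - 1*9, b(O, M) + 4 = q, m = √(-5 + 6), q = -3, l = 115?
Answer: 667489/49 ≈ 13622.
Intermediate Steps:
m = 1 (m = √1 = 1)
b(O, M) = -7 (b(O, M) = -4 - 3 = -7)
p = -12 (p = -3 - 9 = -12)
D(x) = 12/7 (D(x) = -12/(-7) = -12*(-⅐) = 12/7)
(l + D(-15))² = (115 + 12/7)² = (817/7)² = 667489/49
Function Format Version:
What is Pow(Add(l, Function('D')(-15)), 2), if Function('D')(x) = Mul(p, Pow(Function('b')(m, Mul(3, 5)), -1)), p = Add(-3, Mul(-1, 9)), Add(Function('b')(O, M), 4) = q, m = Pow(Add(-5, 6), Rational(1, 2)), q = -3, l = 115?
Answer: Rational(667489, 49) ≈ 13622.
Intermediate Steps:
m = 1 (m = Pow(1, Rational(1, 2)) = 1)
Function('b')(O, M) = -7 (Function('b')(O, M) = Add(-4, -3) = -7)
p = -12 (p = Add(-3, -9) = -12)
Function('D')(x) = Rational(12, 7) (Function('D')(x) = Mul(-12, Pow(-7, -1)) = Mul(-12, Rational(-1, 7)) = Rational(12, 7))
Pow(Add(l, Function('D')(-15)), 2) = Pow(Add(115, Rational(12, 7)), 2) = Pow(Rational(817, 7), 2) = Rational(667489, 49)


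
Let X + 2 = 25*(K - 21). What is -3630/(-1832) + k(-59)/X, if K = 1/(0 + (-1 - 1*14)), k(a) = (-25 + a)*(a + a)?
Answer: -12179793/726388 ≈ -16.768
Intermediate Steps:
k(a) = 2*a*(-25 + a) (k(a) = (-25 + a)*(2*a) = 2*a*(-25 + a))
K = -1/15 (K = 1/(0 + (-1 - 14)) = 1/(0 - 15) = 1/(-15) = -1/15 ≈ -0.066667)
X = -1586/3 (X = -2 + 25*(-1/15 - 21) = -2 + 25*(-316/15) = -2 - 1580/3 = -1586/3 ≈ -528.67)
-3630/(-1832) + k(-59)/X = -3630/(-1832) + (2*(-59)*(-25 - 59))/(-1586/3) = -3630*(-1/1832) + (2*(-59)*(-84))*(-3/1586) = 1815/916 + 9912*(-3/1586) = 1815/916 - 14868/793 = -12179793/726388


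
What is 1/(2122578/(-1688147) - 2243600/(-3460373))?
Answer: -5841618298831/3557384992394 ≈ -1.6421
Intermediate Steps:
1/(2122578/(-1688147) - 2243600/(-3460373)) = 1/(2122578*(-1/1688147) - 2243600*(-1/3460373)) = 1/(-2122578/1688147 + 2243600/3460373) = 1/(-3557384992394/5841618298831) = -5841618298831/3557384992394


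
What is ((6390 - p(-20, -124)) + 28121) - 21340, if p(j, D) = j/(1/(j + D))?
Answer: 10291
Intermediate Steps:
p(j, D) = j*(D + j) (p(j, D) = j/(1/(D + j)) = j*(D + j))
((6390 - p(-20, -124)) + 28121) - 21340 = ((6390 - (-20)*(-124 - 20)) + 28121) - 21340 = ((6390 - (-20)*(-144)) + 28121) - 21340 = ((6390 - 1*2880) + 28121) - 21340 = ((6390 - 2880) + 28121) - 21340 = (3510 + 28121) - 21340 = 31631 - 21340 = 10291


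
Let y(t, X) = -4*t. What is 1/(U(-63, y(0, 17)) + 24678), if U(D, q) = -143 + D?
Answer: 1/24472 ≈ 4.0863e-5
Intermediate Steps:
1/(U(-63, y(0, 17)) + 24678) = 1/((-143 - 63) + 24678) = 1/(-206 + 24678) = 1/24472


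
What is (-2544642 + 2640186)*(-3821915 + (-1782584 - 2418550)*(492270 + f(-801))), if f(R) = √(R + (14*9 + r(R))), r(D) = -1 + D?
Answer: -197594169583540680 - 401393146896*I*√1477 ≈ -1.9759e+17 - 1.5426e+13*I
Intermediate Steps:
f(R) = √(125 + 2*R) (f(R) = √(R + (14*9 + (-1 + R))) = √(R + (126 + (-1 + R))) = √(R + (125 + R)) = √(125 + 2*R))
(-2544642 + 2640186)*(-3821915 + (-1782584 - 2418550)*(492270 + f(-801))) = (-2544642 + 2640186)*(-3821915 + (-1782584 - 2418550)*(492270 + √(125 + 2*(-801)))) = 95544*(-3821915 - 4201134*(492270 + √(125 - 1602))) = 95544*(-3821915 - 4201134*(492270 + √(-1477))) = 95544*(-3821915 - 4201134*(492270 + I*√1477)) = 95544*(-3821915 + (-2068092234180 - 4201134*I*√1477)) = 95544*(-2068096056095 - 4201134*I*√1477) = -197594169583540680 - 401393146896*I*√1477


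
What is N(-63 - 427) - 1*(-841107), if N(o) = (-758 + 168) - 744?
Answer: 839773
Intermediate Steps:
N(o) = -1334 (N(o) = -590 - 744 = -1334)
N(-63 - 427) - 1*(-841107) = -1334 - 1*(-841107) = -1334 + 841107 = 839773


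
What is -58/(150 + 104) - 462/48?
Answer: -10011/1016 ≈ -9.8533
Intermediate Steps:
-58/(150 + 104) - 462/48 = -58/254 - 462*1/48 = -58*1/254 - 77/8 = -29/127 - 77/8 = -10011/1016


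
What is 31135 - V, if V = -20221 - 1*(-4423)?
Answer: 46933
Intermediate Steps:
V = -15798 (V = -20221 + 4423 = -15798)
31135 - V = 31135 - 1*(-15798) = 31135 + 15798 = 46933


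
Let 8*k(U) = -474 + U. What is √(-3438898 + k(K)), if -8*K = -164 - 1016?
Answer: 3*I*√6113669/4 ≈ 1854.4*I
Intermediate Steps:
K = 295/2 (K = -(-164 - 1016)/8 = -⅛*(-1180) = 295/2 ≈ 147.50)
k(U) = -237/4 + U/8 (k(U) = (-474 + U)/8 = -237/4 + U/8)
√(-3438898 + k(K)) = √(-3438898 + (-237/4 + (⅛)*(295/2))) = √(-3438898 + (-237/4 + 295/16)) = √(-3438898 - 653/16) = √(-55023021/16) = 3*I*√6113669/4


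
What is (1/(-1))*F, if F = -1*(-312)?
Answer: -312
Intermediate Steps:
F = 312
(1/(-1))*F = (1/(-1))*312 = (1*(-1))*312 = -1*312 = -312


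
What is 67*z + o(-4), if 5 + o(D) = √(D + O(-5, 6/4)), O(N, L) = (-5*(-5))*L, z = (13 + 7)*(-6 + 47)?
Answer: 54935 + √134/2 ≈ 54941.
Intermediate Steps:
z = 820 (z = 20*41 = 820)
O(N, L) = 25*L
o(D) = -5 + √(75/2 + D) (o(D) = -5 + √(D + 25*(6/4)) = -5 + √(D + 25*(6*(¼))) = -5 + √(D + 25*(3/2)) = -5 + √(D + 75/2) = -5 + √(75/2 + D))
67*z + o(-4) = 67*820 + (-5 + √(150 + 4*(-4))/2) = 54940 + (-5 + √(150 - 16)/2) = 54940 + (-5 + √134/2) = 54935 + √134/2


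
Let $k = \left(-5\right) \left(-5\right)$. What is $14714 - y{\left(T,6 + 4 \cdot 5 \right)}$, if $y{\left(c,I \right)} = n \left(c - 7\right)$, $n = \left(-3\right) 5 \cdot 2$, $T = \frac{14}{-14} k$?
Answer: $13754$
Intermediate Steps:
$k = 25$
$T = -25$ ($T = \frac{14}{-14} \cdot 25 = 14 \left(- \frac{1}{14}\right) 25 = \left(-1\right) 25 = -25$)
$n = -30$ ($n = \left(-15\right) 2 = -30$)
$y{\left(c,I \right)} = 210 - 30 c$ ($y{\left(c,I \right)} = - 30 \left(c - 7\right) = - 30 \left(-7 + c\right) = 210 - 30 c$)
$14714 - y{\left(T,6 + 4 \cdot 5 \right)} = 14714 - \left(210 - -750\right) = 14714 - \left(210 + 750\right) = 14714 - 960 = 13754$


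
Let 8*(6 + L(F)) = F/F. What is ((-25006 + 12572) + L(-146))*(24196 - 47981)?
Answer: 2367059415/8 ≈ 2.9588e+8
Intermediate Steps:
L(F) = -47/8 (L(F) = -6 + (F/F)/8 = -6 + (1/8)*1 = -6 + 1/8 = -47/8)
((-25006 + 12572) + L(-146))*(24196 - 47981) = ((-25006 + 12572) - 47/8)*(24196 - 47981) = (-12434 - 47/8)*(-23785) = -99519/8*(-23785) = 2367059415/8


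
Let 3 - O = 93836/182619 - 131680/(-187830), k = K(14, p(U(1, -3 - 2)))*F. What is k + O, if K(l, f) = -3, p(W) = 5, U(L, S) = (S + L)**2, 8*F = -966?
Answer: 184990920251/508167804 ≈ 364.04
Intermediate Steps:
F = -483/4 (F = (1/8)*(-966) = -483/4 ≈ -120.75)
U(L, S) = (L + S)**2
k = 1449/4 (k = -3*(-483/4) = 1449/4 ≈ 362.25)
O = 226783313/127041951 (O = 3 - (93836/182619 - 131680/(-187830)) = 3 - (93836*(1/182619) - 131680*(-1/187830)) = 3 - (93836/182619 + 13168/18783) = 3 - 1*154342540/127041951 = 3 - 154342540/127041951 = 226783313/127041951 ≈ 1.7851)
k + O = 1449/4 + 226783313/127041951 = 184990920251/508167804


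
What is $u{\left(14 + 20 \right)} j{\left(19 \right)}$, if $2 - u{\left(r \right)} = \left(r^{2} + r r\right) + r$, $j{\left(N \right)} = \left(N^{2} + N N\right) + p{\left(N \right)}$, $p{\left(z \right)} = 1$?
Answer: $-1694712$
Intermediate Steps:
$j{\left(N \right)} = 1 + 2 N^{2}$ ($j{\left(N \right)} = \left(N^{2} + N N\right) + 1 = \left(N^{2} + N^{2}\right) + 1 = 2 N^{2} + 1 = 1 + 2 N^{2}$)
$u{\left(r \right)} = 2 - r - 2 r^{2}$ ($u{\left(r \right)} = 2 - \left(\left(r^{2} + r r\right) + r\right) = 2 - \left(\left(r^{2} + r^{2}\right) + r\right) = 2 - \left(2 r^{2} + r\right) = 2 - \left(r + 2 r^{2}\right) = 2 - r - 2 r^{2}$)
$u{\left(14 + 20 \right)} j{\left(19 \right)} = \left(2 - \left(14 + 20\right) - 2 \left(14 + 20\right)^{2}\right) \left(1 + 2 \cdot 19^{2}\right) = \left(2 - 34 - 2 \cdot 34^{2}\right) \left(1 + 2 \cdot 361\right) = \left(2 - 34 - 2312\right) \left(1 + 722\right) = \left(2 - 34 - 2312\right) 723 = \left(-2344\right) 723 = -1694712$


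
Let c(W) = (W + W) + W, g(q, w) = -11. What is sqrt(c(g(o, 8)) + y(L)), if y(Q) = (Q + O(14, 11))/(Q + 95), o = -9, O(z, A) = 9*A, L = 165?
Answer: 3*I*sqrt(15015)/65 ≈ 5.6555*I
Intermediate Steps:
y(Q) = (99 + Q)/(95 + Q) (y(Q) = (Q + 9*11)/(Q + 95) = (Q + 99)/(95 + Q) = (99 + Q)/(95 + Q))
c(W) = 3*W (c(W) = 2*W + W = 3*W)
sqrt(c(g(o, 8)) + y(L)) = sqrt(3*(-11) + (99 + 165)/(95 + 165)) = sqrt(-33 + 264/260) = sqrt(-33 + (1/260)*264) = sqrt(-33 + 66/65) = sqrt(-2079/65) = 3*I*sqrt(15015)/65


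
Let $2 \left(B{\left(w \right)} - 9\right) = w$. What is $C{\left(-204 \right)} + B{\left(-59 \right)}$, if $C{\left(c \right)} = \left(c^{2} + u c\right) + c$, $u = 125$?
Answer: $\frac{31783}{2} \approx 15892.0$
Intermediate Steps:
$B{\left(w \right)} = 9 + \frac{w}{2}$
$C{\left(c \right)} = c^{2} + 126 c$ ($C{\left(c \right)} = \left(c^{2} + 125 c\right) + c = c^{2} + 126 c$)
$C{\left(-204 \right)} + B{\left(-59 \right)} = - 204 \left(126 - 204\right) + \left(9 + \frac{1}{2} \left(-59\right)\right) = \left(-204\right) \left(-78\right) + \left(9 - \frac{59}{2}\right) = 15912 - \frac{41}{2} = \frac{31783}{2}$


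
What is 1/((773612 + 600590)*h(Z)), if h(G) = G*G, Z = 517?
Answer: 1/367309078378 ≈ 2.7225e-12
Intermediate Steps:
h(G) = G²
1/((773612 + 600590)*h(Z)) = 1/((773612 + 600590)*(517²)) = 1/(1374202*267289) = (1/1374202)*(1/267289) = 1/367309078378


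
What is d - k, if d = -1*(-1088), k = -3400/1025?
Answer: 44744/41 ≈ 1091.3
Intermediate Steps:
k = -136/41 (k = -3400*1/1025 = -136/41 ≈ -3.3171)
d = 1088
d - k = 1088 - 1*(-136/41) = 1088 + 136/41 = 44744/41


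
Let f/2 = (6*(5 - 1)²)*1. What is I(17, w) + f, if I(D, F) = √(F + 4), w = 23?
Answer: 192 + 3*√3 ≈ 197.20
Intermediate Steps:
I(D, F) = √(4 + F)
f = 192 (f = 2*((6*(5 - 1)²)*1) = 2*((6*4²)*1) = 2*((6*16)*1) = 2*(96*1) = 2*96 = 192)
I(17, w) + f = √(4 + 23) + 192 = √27 + 192 = 3*√3 + 192 = 192 + 3*√3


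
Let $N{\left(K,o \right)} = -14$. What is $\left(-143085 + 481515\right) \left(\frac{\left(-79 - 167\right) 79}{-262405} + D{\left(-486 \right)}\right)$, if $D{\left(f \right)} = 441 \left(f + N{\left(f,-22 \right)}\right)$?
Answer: $- \frac{3916331119605276}{52481} \approx -7.4624 \cdot 10^{10}$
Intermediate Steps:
$D{\left(f \right)} = -6174 + 441 f$ ($D{\left(f \right)} = 441 \left(f - 14\right) = 441 \left(-14 + f\right) = -6174 + 441 f$)
$\left(-143085 + 481515\right) \left(\frac{\left(-79 - 167\right) 79}{-262405} + D{\left(-486 \right)}\right) = \left(-143085 + 481515\right) \left(\frac{\left(-79 - 167\right) 79}{-262405} + \left(-6174 + 441 \left(-486\right)\right)\right) = 338430 \left(\left(-246\right) 79 \left(- \frac{1}{262405}\right) - 220500\right) = 338430 \left(\left(-19434\right) \left(- \frac{1}{262405}\right) - 220500\right) = 338430 \left(\frac{19434}{262405} - 220500\right) = 338430 \left(- \frac{57860283066}{262405}\right) = - \frac{3916331119605276}{52481}$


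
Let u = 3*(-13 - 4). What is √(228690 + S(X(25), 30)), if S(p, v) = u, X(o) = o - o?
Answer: √228639 ≈ 478.16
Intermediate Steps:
X(o) = 0
u = -51 (u = 3*(-17) = -51)
S(p, v) = -51
√(228690 + S(X(25), 30)) = √(228690 - 51) = √228639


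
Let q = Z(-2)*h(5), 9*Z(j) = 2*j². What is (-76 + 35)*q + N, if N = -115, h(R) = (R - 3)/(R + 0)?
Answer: -5831/45 ≈ -129.58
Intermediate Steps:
h(R) = (-3 + R)/R
Z(j) = 2*j²/9 (Z(j) = (2*j²)/9 = 2*j²/9)
q = 16/45 (q = ((2/9)*(-2)²)*((-3 + 5)/5) = ((2/9)*4)*((⅕)*2) = (8/9)*(⅖) = 16/45 ≈ 0.35556)
(-76 + 35)*q + N = (-76 + 35)*(16/45) - 115 = -41*16/45 - 115 = -656/45 - 115 = -5831/45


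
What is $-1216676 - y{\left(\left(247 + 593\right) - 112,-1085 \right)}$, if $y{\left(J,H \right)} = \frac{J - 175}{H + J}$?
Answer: $- \frac{62050397}{51} \approx -1.2167 \cdot 10^{6}$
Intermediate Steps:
$y{\left(J,H \right)} = \frac{-175 + J}{H + J}$
$-1216676 - y{\left(\left(247 + 593\right) - 112,-1085 \right)} = -1216676 - \frac{-175 + \left(\left(247 + 593\right) - 112\right)}{-1085 + \left(\left(247 + 593\right) - 112\right)} = -1216676 - \frac{-175 + \left(840 - 112\right)}{-1085 + \left(840 - 112\right)} = -1216676 - \frac{-175 + 728}{-1085 + 728} = -1216676 - \frac{1}{-357} \cdot 553 = -1216676 - \left(- \frac{1}{357}\right) 553 = -1216676 - - \frac{79}{51} = -1216676 + \frac{79}{51} = - \frac{62050397}{51}$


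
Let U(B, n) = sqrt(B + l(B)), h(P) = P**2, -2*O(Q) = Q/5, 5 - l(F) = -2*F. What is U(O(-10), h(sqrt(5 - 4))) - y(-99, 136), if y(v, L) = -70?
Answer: 70 + 2*sqrt(2) ≈ 72.828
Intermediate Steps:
l(F) = 5 + 2*F (l(F) = 5 - (-2)*F = 5 + 2*F)
O(Q) = -Q/10 (O(Q) = -Q/(2*5) = -Q/10)
U(B, n) = sqrt(5 + 3*B) (U(B, n) = sqrt(B + (5 + 2*B)) = sqrt(5 + 3*B))
U(O(-10), h(sqrt(5 - 4))) - y(-99, 136) = sqrt(5 + 3*(-1/10*(-10))) - 1*(-70) = sqrt(5 + 3*1) + 70 = sqrt(5 + 3) + 70 = sqrt(8) + 70 = 2*sqrt(2) + 70 = 70 + 2*sqrt(2)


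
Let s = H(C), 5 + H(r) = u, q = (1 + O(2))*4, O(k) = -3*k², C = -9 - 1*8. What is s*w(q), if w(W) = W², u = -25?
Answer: -58080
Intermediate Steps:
C = -17 (C = -9 - 8 = -17)
q = -44 (q = (1 - 3*2²)*4 = (1 - 3*4)*4 = (1 - 12)*4 = -11*4 = -44)
H(r) = -30 (H(r) = -5 - 25 = -30)
s = -30
s*w(q) = -30*(-44)² = -30*1936 = -58080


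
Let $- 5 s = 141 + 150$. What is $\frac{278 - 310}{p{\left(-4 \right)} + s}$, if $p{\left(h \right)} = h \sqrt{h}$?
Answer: $\frac{46560}{86281} - \frac{6400 i}{86281} \approx 0.53963 - 0.074176 i$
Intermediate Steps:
$p{\left(h \right)} = h^{\frac{3}{2}}$
$s = - \frac{291}{5}$ ($s = - \frac{141 + 150}{5} = \left(- \frac{1}{5}\right) 291 = - \frac{291}{5} \approx -58.2$)
$\frac{278 - 310}{p{\left(-4 \right)} + s} = \frac{278 - 310}{\left(-4\right)^{\frac{3}{2}} - \frac{291}{5}} = - \frac{32}{- 8 i - \frac{291}{5}} = - \frac{32}{- \frac{291}{5} - 8 i} = - 32 \frac{25 \left(- \frac{291}{5} + 8 i\right)}{86281} = - \frac{800 \left(- \frac{291}{5} + 8 i\right)}{86281}$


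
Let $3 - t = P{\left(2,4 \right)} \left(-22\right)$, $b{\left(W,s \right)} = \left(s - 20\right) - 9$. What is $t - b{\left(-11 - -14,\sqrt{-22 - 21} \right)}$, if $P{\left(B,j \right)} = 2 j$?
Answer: $208 - i \sqrt{43} \approx 208.0 - 6.5574 i$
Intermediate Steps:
$b{\left(W,s \right)} = -29 + s$ ($b{\left(W,s \right)} = \left(-20 + s\right) - 9 = -29 + s$)
$t = 179$ ($t = 3 - 2 \cdot 4 \left(-22\right) = 3 - 8 \left(-22\right) = 3 - -176 = 3 + 176 = 179$)
$t - b{\left(-11 - -14,\sqrt{-22 - 21} \right)} = 179 - \left(-29 + \sqrt{-22 - 21}\right) = 179 - \left(-29 + \sqrt{-43}\right) = 179 - \left(-29 + i \sqrt{43}\right) = 179 + \left(29 - i \sqrt{43}\right) = 208 - i \sqrt{43}$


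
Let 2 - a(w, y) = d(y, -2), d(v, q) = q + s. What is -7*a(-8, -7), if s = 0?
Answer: -28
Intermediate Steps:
d(v, q) = q (d(v, q) = q + 0 = q)
a(w, y) = 4 (a(w, y) = 2 - 1*(-2) = 2 + 2 = 4)
-7*a(-8, -7) = -7*4 = -28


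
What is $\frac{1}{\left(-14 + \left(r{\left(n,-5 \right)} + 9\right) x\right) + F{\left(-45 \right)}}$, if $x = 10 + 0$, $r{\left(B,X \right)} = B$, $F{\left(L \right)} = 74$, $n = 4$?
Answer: $\frac{1}{190} \approx 0.0052632$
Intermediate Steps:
$x = 10$
$\frac{1}{\left(-14 + \left(r{\left(n,-5 \right)} + 9\right) x\right) + F{\left(-45 \right)}} = \frac{1}{\left(-14 + \left(4 + 9\right) 10\right) + 74} = \frac{1}{\left(-14 + 13 \cdot 10\right) + 74} = \frac{1}{\left(-14 + 130\right) + 74} = \frac{1}{116 + 74} = \frac{1}{190}$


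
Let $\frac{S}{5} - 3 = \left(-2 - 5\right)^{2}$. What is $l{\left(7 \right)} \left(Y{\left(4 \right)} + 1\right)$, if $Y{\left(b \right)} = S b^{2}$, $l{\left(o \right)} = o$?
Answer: $29127$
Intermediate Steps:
$S = 260$ ($S = 15 + 5 \left(-2 - 5\right)^{2} = 15 + 5 \left(-7\right)^{2} = 15 + 5 \cdot 49 = 15 + 245 = 260$)
$Y{\left(b \right)} = 260 b^{2}$
$l{\left(7 \right)} \left(Y{\left(4 \right)} + 1\right) = 7 \left(260 \cdot 4^{2} + 1\right) = 7 \left(260 \cdot 16 + 1\right) = 7 \left(4160 + 1\right) = 7 \cdot 4161 = 29127$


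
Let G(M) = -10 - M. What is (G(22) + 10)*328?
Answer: -7216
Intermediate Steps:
(G(22) + 10)*328 = ((-10 - 1*22) + 10)*328 = ((-10 - 22) + 10)*328 = (-32 + 10)*328 = -22*328 = -7216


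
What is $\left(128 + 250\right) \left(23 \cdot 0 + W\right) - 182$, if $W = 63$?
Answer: $23632$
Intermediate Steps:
$\left(128 + 250\right) \left(23 \cdot 0 + W\right) - 182 = \left(128 + 250\right) \left(23 \cdot 0 + 63\right) - 182 = 378 \left(0 + 63\right) - 182 = 378 \cdot 63 - 182 = 23814 - 182 = 23632$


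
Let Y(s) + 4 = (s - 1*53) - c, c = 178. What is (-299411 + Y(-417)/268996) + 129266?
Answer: -11442081268/67249 ≈ -1.7015e+5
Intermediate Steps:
Y(s) = -235 + s (Y(s) = -4 + ((s - 1*53) - 1*178) = -4 + ((s - 53) - 178) = -4 + ((-53 + s) - 178) = -4 + (-231 + s) = -235 + s)
(-299411 + Y(-417)/268996) + 129266 = (-299411 + (-235 - 417)/268996) + 129266 = (-299411 - 652*1/268996) + 129266 = (-299411 - 163/67249) + 129266 = -20135090502/67249 + 129266 = -11442081268/67249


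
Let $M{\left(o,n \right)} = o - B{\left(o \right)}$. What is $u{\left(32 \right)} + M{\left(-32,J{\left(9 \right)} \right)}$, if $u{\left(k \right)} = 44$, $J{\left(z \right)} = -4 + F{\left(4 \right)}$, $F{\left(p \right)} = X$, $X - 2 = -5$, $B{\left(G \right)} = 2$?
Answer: $10$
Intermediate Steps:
$X = -3$ ($X = 2 - 5 = -3$)
$F{\left(p \right)} = -3$
$J{\left(z \right)} = -7$ ($J{\left(z \right)} = -4 - 3 = -7$)
$M{\left(o,n \right)} = -2 + o$ ($M{\left(o,n \right)} = o - 2 = -2 + o$)
$u{\left(32 \right)} + M{\left(-32,J{\left(9 \right)} \right)} = 44 - 34 = 10$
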